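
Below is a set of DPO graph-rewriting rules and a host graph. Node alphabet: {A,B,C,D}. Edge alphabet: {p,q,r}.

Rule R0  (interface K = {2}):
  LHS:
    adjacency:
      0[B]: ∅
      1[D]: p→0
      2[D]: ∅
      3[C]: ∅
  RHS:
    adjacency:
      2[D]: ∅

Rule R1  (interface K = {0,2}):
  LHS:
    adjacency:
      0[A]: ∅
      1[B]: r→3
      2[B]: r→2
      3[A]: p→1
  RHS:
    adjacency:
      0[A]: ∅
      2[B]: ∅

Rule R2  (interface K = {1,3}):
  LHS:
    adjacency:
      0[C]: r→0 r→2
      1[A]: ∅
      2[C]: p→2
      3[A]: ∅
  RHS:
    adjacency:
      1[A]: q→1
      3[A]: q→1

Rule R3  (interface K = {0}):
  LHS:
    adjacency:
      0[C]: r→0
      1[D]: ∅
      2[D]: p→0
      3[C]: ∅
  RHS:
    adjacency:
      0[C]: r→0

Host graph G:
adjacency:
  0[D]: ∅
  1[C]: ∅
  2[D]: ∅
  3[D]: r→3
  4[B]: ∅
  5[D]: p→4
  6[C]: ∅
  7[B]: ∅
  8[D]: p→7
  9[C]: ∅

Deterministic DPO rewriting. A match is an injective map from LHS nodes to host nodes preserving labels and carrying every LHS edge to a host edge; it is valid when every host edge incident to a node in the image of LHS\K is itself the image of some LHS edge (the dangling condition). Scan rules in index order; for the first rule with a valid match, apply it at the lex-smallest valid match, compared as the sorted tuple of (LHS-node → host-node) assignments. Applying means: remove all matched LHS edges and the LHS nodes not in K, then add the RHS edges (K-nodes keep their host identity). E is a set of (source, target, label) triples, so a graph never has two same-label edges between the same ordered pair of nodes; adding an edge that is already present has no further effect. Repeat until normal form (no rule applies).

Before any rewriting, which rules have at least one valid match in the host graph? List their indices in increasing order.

Answer: [R0]

Rewrite trace:
R0: 24 valid matches — {0↦4, 1↦5, 2↦0, 3↦1}, {0↦4, 1↦5, 2↦0, 3↦6}, {0↦4, 1↦5, 2↦0, 3↦9} (+21 more)
R1: no valid match — LHS pattern not found
R2: no valid match — LHS pattern not found
R3: no valid match — LHS pattern not found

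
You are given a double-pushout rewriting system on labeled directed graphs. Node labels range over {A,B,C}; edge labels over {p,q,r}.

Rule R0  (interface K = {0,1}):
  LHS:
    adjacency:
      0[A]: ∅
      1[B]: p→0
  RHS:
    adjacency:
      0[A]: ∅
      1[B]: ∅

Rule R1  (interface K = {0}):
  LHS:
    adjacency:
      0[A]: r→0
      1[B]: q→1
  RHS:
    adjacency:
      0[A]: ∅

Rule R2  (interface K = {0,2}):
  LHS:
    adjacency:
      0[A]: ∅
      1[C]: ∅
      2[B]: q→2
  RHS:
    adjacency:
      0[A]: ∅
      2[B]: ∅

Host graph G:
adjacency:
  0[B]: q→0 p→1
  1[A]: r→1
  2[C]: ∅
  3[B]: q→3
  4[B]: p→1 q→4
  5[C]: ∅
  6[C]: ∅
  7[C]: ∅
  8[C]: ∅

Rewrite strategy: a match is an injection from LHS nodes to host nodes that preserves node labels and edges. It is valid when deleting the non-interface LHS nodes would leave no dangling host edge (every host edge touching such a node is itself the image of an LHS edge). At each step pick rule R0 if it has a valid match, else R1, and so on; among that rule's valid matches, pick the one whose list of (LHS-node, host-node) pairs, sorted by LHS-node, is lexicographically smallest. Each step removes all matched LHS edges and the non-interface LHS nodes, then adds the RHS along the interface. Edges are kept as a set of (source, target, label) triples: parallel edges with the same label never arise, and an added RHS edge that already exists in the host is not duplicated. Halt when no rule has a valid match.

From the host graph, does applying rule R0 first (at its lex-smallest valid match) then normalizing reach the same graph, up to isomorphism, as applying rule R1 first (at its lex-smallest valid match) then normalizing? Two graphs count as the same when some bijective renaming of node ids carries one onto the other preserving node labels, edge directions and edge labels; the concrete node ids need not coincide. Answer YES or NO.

Answer: YES

Derivation:
branch R0-first: apply at {0↦1, 1↦0} → |E|=5, then 4 more step(s) → NF |V|=6 |E|=0 V={1:A, 3:B, 4:B, 6:C, 7:C, 8:C} E=∅
branch R1-first: apply at {0↦1, 1↦3} → |E|=4, then 4 more step(s) → NF |V|=6 |E|=0 V={0:B, 1:A, 4:B, 6:C, 7:C, 8:C} E=∅
graphs isomorphic (equal up to label-preserving node renaming)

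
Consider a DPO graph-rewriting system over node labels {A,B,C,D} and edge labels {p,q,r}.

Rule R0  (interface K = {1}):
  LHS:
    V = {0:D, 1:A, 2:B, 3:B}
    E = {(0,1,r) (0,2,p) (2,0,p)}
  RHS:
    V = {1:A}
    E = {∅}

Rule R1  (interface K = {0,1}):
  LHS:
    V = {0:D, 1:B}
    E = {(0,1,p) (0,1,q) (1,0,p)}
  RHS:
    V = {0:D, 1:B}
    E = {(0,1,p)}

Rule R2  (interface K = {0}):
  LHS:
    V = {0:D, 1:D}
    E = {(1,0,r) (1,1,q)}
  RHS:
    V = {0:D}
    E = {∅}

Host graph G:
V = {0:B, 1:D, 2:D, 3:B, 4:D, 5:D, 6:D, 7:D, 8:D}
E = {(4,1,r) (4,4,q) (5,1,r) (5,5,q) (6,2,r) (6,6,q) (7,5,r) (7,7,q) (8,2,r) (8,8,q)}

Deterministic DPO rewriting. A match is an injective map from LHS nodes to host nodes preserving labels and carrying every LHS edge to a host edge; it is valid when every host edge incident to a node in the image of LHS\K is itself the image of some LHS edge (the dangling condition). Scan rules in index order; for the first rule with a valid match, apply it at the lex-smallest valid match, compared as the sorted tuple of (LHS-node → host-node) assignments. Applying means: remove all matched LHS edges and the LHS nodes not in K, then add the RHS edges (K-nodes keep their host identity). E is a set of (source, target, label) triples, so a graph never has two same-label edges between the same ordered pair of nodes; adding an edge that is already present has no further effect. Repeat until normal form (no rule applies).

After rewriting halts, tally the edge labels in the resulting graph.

initial: |V|=9 |E|=10  E = 4-r->1 4-q->4 5-r->1 5-q->5 6-r->2 6-q->6 7-r->5 7-q->7 8-r->2 8-q->8
step 1: apply R2 at {0↦1, 1↦4}  → |V|=8 |E|=8  E = 5-r->1 5-q->5 6-r->2 6-q->6 7-r->5 7-q->7 8-r->2 8-q->8
step 2: apply R2 at {0↦2, 1↦6}  → |V|=7 |E|=6  E = 5-r->1 5-q->5 7-r->5 7-q->7 8-r->2 8-q->8
step 3: apply R2 at {0↦2, 1↦8}  → |V|=6 |E|=4  E = 5-r->1 5-q->5 7-r->5 7-q->7
step 4: apply R2 at {0↦5, 1↦7}  → |V|=5 |E|=2  E = 5-r->1 5-q->5
step 5: apply R2 at {0↦1, 1↦5}  → |V|=4 |E|=0  E = ∅
normal form: no rule applies after step 5
NF edges: []

Answer: (no edges)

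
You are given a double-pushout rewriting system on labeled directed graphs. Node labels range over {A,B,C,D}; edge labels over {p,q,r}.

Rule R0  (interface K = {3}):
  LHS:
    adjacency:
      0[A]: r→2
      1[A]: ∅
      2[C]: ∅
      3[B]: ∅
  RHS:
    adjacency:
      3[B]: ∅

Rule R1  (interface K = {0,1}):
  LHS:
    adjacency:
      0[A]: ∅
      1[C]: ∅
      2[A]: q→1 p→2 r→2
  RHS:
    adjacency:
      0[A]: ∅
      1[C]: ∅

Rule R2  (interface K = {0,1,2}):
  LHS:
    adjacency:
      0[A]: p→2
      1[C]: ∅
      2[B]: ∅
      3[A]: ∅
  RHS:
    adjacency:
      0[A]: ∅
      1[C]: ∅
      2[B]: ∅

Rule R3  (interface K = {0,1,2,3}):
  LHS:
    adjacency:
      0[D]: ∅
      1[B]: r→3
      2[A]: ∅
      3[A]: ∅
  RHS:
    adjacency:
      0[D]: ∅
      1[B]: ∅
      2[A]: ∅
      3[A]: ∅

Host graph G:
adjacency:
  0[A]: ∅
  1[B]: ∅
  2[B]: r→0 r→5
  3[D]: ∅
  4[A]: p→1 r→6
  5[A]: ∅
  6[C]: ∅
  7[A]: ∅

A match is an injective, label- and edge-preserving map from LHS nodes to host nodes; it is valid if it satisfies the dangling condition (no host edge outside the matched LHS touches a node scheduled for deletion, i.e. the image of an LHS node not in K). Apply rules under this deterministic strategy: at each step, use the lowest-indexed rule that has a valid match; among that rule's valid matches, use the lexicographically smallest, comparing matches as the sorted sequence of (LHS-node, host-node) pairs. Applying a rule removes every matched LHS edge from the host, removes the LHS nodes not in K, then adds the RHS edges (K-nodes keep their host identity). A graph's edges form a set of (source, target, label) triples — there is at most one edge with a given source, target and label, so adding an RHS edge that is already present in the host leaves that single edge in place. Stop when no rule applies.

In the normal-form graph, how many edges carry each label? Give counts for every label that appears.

Answer: r:1

Rewrite trace:
initial: |V|=8 |E|=4  E = 2-r->0 2-r->5 4-p->1 4-r->6
step 1: apply R2 at {0↦4, 1↦6, 2↦1, 3↦7}  → |V|=7 |E|=3  E = 2-r->0 2-r->5 4-r->6
step 2: apply R3 at {0↦3, 1↦2, 2↦0, 3↦5}  → |V|=7 |E|=2  E = 2-r->0 4-r->6
step 3: apply R0 at {0↦4, 1↦5, 2↦6, 3↦1}  → |V|=4 |E|=1  E = 2-r->0
normal form: no rule applies after step 3
NF edges: [(2, 0, 'r')]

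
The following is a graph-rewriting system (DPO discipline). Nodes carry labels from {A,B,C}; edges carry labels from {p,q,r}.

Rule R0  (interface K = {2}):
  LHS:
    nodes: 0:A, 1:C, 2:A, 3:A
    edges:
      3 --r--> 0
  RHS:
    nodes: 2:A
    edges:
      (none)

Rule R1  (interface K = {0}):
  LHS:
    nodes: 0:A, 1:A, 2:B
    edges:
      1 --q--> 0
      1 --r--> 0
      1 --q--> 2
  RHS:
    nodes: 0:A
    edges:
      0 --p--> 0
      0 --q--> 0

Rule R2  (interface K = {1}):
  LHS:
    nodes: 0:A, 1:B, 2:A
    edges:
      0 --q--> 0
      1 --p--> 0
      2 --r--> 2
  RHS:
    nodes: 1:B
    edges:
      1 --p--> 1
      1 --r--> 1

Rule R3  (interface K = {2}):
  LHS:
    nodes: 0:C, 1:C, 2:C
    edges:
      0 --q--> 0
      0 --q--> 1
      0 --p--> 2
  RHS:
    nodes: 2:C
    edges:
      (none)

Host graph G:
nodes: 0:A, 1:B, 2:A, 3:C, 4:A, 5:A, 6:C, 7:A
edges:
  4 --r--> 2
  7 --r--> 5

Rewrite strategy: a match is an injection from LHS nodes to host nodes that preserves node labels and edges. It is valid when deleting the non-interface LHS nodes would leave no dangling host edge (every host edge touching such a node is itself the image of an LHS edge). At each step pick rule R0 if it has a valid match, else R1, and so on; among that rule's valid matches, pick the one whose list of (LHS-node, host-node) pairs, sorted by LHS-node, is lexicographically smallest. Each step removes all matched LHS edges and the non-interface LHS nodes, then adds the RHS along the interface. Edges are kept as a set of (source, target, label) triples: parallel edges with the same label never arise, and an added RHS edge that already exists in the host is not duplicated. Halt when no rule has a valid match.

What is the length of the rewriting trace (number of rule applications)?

start.  V:8 E:2  edges: 4-r->2 7-r->5
1. fire R0 via {0↦2, 1↦3, 2↦0, 3↦4}  →  V:5 E:1  edges: 7-r->5
2. fire R0 via {0↦5, 1↦6, 2↦0, 3↦7}  →  V:2 E:0  edges: ∅
halt: no rule applies after step 2

Answer: 2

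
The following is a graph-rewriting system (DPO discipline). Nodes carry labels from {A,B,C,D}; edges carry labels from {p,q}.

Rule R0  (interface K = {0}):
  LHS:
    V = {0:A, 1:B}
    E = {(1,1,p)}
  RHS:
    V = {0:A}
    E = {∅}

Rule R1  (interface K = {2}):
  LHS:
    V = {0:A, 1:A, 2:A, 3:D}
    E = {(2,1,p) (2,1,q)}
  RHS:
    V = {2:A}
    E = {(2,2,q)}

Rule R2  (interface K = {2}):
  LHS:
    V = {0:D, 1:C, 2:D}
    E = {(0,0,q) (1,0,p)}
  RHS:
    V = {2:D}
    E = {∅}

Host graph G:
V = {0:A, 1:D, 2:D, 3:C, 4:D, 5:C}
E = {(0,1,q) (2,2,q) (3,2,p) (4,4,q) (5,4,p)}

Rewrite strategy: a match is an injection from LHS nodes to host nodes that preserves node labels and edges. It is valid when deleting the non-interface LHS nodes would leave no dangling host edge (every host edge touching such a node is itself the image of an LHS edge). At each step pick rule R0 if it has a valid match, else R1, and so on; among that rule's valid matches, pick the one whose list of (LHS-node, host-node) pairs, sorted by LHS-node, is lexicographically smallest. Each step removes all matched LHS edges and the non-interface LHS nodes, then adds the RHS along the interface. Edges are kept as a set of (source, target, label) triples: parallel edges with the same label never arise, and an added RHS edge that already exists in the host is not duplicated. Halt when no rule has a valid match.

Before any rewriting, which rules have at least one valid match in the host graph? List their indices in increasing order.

R0: no valid match — LHS pattern not found
R1: no valid match — LHS pattern not found
R2: 4 valid matches — {0↦2, 1↦3, 2↦1}, {0↦2, 1↦3, 2↦4}, {0↦4, 1↦5, 2↦1} (+1 more)

Answer: [R2]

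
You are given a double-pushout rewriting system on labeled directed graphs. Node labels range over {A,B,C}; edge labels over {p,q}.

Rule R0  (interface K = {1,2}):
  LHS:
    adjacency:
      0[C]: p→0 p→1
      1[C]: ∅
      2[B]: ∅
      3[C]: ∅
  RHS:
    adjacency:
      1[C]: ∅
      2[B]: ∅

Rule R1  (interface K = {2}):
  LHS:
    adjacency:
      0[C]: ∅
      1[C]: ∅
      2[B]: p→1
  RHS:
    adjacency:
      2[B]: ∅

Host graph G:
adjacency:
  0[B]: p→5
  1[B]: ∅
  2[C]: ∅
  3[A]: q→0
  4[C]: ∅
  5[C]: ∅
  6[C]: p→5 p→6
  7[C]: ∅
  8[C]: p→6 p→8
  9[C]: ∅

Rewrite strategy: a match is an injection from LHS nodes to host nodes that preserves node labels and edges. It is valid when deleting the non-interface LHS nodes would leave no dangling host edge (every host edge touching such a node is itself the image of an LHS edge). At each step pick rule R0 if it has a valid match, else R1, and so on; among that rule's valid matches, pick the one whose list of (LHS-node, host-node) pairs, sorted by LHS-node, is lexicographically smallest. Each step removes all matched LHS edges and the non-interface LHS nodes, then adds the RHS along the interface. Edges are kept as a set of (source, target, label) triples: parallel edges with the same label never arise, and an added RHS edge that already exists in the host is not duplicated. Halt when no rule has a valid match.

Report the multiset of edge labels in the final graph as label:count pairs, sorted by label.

[0] host  ⇒  10 nodes, 6 edges  {0-p->5 3-q->0 6-p->5 6-p->6 8-p->6 8-p->8}
[1] R0 @ {0↦8, 1↦6, 2↦0, 3↦2}  ⇒  8 nodes, 4 edges  {0-p->5 3-q->0 6-p->5 6-p->6}
[2] R0 @ {0↦6, 1↦5, 2↦0, 3↦4}  ⇒  6 nodes, 2 edges  {0-p->5 3-q->0}
[3] R1 @ {0↦7, 1↦5, 2↦0}  ⇒  4 nodes, 1 edges  {3-q->0}
normal form: no rule applies after step 3
NF edges: [(3, 0, 'q')]

Answer: q:1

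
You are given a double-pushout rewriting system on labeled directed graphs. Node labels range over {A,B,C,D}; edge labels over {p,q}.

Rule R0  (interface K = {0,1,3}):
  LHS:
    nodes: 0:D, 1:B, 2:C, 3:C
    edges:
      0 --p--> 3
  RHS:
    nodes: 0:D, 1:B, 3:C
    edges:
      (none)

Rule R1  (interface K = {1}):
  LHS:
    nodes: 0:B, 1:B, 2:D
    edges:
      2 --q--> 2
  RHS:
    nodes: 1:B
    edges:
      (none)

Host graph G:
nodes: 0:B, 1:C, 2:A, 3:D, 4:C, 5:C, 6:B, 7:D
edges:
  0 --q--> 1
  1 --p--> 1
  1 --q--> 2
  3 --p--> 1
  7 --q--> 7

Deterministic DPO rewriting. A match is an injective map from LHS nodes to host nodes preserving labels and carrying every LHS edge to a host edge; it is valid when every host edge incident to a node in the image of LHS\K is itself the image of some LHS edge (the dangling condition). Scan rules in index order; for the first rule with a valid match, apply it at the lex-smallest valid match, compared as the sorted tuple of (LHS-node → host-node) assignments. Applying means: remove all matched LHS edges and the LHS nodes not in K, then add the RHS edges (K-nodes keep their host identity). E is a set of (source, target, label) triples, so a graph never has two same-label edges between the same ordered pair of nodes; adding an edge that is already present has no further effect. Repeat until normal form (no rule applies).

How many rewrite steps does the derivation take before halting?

start.  V:8 E:5  edges: 0-q->1 1-p->1 1-q->2 3-p->1 7-q->7
1. fire R0 via {0↦3, 1↦0, 2↦4, 3↦1}  →  V:7 E:4  edges: 0-q->1 1-p->1 1-q->2 7-q->7
2. fire R1 via {0↦6, 1↦0, 2↦7}  →  V:5 E:3  edges: 0-q->1 1-p->1 1-q->2
final graph: no rule applies after step 2

Answer: 2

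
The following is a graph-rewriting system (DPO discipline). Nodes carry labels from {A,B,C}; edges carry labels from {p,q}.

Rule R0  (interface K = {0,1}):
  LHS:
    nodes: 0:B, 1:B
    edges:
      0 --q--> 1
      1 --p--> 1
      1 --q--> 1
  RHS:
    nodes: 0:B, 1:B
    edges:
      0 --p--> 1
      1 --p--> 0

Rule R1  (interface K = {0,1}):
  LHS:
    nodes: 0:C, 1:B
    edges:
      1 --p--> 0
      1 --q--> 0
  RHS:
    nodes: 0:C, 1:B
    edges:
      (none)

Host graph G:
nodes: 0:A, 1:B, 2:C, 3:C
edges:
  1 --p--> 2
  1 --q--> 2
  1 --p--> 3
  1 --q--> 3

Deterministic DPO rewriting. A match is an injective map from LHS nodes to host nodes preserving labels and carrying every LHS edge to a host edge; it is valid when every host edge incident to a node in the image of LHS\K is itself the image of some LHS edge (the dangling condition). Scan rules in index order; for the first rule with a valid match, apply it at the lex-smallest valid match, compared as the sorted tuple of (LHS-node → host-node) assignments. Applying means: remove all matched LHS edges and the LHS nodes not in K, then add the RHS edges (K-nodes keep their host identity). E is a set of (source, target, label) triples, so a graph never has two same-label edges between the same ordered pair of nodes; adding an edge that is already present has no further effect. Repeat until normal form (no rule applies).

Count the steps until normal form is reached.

Answer: 2

Rewrite trace:
start.  V:4 E:4  edges: 1-p->2 1-q->2 1-p->3 1-q->3
1. fire R1 via {0↦2, 1↦1}  →  V:4 E:2  edges: 1-p->3 1-q->3
2. fire R1 via {0↦3, 1↦1}  →  V:4 E:0  edges: ∅
normal form: no rule applies after step 2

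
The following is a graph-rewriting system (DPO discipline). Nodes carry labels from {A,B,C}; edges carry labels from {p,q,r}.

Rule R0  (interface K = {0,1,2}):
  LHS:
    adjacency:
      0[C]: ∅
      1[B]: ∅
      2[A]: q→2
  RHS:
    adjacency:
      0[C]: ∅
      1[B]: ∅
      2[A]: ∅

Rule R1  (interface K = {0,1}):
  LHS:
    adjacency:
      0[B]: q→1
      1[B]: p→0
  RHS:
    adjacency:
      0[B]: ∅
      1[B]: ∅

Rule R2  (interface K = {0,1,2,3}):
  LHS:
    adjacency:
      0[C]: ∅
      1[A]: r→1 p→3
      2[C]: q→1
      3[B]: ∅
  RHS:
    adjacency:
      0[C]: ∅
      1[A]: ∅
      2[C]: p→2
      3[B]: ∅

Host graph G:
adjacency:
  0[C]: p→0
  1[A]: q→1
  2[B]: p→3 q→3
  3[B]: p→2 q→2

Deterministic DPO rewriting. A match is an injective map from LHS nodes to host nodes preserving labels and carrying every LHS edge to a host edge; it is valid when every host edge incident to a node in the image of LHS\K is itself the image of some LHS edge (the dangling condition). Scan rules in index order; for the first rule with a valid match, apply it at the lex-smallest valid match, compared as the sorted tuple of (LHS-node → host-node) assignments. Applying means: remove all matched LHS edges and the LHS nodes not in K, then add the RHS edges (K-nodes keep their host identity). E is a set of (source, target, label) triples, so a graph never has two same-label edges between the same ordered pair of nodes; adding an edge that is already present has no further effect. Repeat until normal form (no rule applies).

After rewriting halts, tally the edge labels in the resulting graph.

Answer: p:1

Rewrite trace:
start.  V:4 E:6  edges: 0-p->0 1-q->1 2-p->3 2-q->3 3-p->2 3-q->2
1. fire R0 via {0↦0, 1↦2, 2↦1}  →  V:4 E:5  edges: 0-p->0 2-p->3 2-q->3 3-p->2 3-q->2
2. fire R1 via {0↦2, 1↦3}  →  V:4 E:3  edges: 0-p->0 2-p->3 3-q->2
3. fire R1 via {0↦3, 1↦2}  →  V:4 E:1  edges: 0-p->0
normal form: no rule applies after step 3
NF edges: [(0, 0, 'p')]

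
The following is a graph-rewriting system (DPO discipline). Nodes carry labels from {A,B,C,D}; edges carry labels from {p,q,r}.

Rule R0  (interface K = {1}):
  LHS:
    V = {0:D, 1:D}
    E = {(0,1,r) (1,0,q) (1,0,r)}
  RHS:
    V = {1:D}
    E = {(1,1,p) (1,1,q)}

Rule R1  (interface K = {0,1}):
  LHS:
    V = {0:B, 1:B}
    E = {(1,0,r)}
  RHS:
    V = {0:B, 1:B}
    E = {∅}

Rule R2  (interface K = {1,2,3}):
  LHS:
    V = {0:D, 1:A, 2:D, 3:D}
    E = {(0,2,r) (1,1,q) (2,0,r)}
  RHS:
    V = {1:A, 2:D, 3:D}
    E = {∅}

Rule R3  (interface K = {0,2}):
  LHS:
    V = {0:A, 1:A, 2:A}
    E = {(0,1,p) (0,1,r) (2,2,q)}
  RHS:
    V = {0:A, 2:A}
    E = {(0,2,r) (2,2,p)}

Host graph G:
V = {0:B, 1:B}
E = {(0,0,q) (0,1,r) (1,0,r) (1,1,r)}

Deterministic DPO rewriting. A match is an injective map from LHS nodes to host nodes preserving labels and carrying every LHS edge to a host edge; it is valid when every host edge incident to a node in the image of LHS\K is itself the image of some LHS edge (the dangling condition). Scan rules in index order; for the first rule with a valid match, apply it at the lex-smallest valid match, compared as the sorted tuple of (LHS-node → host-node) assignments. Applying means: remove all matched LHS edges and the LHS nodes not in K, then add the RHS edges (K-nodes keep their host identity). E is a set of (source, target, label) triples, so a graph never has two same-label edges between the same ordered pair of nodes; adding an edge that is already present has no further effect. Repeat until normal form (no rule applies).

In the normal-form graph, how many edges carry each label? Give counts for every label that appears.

initial: |V|=2 |E|=4  E = 0-q->0 0-r->1 1-r->0 1-r->1
step 1: apply R1 at {0↦0, 1↦1}  → |V|=2 |E|=3  E = 0-q->0 0-r->1 1-r->1
step 2: apply R1 at {0↦1, 1↦0}  → |V|=2 |E|=2  E = 0-q->0 1-r->1
halt: no rule applies after step 2
NF edges: [(0, 0, 'q'), (1, 1, 'r')]

Answer: q:1 r:1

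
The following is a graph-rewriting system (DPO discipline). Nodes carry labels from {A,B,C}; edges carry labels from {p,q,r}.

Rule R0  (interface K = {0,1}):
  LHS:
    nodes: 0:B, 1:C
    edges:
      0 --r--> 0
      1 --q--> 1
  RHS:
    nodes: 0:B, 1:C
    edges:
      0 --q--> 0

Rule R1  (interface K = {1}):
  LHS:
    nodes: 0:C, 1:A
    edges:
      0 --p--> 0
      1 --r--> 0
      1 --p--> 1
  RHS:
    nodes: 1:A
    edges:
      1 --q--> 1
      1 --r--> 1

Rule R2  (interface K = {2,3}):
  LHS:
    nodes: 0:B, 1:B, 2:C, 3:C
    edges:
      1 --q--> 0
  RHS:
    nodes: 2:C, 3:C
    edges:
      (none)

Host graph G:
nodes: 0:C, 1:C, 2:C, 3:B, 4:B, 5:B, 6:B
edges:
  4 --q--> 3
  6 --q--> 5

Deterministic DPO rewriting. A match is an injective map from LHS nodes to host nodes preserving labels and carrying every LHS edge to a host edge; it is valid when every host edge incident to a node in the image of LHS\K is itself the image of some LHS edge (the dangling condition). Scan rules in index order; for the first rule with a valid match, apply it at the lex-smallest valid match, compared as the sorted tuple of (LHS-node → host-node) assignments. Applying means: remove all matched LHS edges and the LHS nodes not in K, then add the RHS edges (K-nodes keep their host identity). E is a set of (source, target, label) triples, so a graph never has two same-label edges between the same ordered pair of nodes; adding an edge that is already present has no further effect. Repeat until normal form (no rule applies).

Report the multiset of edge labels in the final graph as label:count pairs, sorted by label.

Answer: (no edges)

Steps:
start.  V:7 E:2  edges: 4-q->3 6-q->5
1. fire R2 via {0↦3, 1↦4, 2↦0, 3↦1}  →  V:5 E:1  edges: 6-q->5
2. fire R2 via {0↦5, 1↦6, 2↦0, 3↦1}  →  V:3 E:0  edges: ∅
halt: no rule applies after step 2
NF edges: []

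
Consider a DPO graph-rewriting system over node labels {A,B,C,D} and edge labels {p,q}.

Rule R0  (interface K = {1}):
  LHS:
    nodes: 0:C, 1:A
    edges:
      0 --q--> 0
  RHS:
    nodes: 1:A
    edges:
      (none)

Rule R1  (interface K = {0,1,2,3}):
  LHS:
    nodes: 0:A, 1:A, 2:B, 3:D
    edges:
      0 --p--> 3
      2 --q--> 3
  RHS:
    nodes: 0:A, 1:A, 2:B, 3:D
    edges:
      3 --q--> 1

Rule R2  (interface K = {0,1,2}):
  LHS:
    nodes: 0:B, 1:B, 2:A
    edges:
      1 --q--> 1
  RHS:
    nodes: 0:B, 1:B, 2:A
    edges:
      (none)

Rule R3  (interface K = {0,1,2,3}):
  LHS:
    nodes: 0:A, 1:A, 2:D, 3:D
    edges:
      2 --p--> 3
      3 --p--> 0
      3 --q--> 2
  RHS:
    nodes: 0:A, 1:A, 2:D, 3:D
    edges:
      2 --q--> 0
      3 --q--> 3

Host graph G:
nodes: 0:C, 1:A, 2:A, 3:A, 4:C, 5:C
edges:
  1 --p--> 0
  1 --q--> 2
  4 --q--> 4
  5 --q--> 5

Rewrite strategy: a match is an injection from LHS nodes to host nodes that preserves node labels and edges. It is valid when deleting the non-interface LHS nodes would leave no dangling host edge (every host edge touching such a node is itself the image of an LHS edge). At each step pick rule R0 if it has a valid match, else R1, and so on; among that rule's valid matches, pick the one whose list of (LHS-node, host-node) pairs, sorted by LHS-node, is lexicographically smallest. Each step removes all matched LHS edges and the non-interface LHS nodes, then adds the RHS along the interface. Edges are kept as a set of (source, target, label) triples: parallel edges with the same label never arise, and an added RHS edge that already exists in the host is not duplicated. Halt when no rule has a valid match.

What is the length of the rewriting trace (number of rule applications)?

[0] host  ⇒  6 nodes, 4 edges  {1-p->0 1-q->2 4-q->4 5-q->5}
[1] R0 @ {0↦4, 1↦1}  ⇒  5 nodes, 3 edges  {1-p->0 1-q->2 5-q->5}
[2] R0 @ {0↦5, 1↦1}  ⇒  4 nodes, 2 edges  {1-p->0 1-q->2}
normal form: no rule applies after step 2

Answer: 2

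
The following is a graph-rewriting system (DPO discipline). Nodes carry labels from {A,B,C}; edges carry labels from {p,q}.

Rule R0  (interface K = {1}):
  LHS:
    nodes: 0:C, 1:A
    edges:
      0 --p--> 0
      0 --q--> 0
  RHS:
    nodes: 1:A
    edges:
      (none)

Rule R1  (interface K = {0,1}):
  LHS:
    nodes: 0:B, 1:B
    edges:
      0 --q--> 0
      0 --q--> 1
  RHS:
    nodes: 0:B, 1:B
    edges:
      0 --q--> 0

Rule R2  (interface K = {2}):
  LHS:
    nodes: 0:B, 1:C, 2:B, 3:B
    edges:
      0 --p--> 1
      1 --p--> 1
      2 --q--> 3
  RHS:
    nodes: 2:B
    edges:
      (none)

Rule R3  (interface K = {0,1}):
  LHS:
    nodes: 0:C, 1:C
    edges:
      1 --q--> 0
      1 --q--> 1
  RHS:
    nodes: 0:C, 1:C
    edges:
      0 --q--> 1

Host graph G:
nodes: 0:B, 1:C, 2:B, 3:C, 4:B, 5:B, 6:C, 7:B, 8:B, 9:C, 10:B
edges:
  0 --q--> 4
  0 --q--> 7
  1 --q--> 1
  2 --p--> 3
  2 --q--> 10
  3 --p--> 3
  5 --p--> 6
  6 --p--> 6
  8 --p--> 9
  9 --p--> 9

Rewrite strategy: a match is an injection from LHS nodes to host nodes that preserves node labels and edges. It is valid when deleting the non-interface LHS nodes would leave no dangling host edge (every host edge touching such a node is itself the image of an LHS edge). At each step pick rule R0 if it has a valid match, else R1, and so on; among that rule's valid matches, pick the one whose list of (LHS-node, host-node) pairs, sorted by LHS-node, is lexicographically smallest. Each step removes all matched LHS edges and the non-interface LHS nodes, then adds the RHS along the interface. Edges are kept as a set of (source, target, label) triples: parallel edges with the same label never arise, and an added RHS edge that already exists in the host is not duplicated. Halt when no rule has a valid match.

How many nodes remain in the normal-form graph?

Answer: 5

Derivation:
[0] host  ⇒  11 nodes, 10 edges  {0-q->4 0-q->7 1-q->1 2-p->3 2-q->10 3-p->3 5-p->6 6-p->6 8-p->9 9-p->9}
[1] R2 @ {0↦5, 1↦6, 2↦0, 3↦4}  ⇒  8 nodes, 7 edges  {0-q->7 1-q->1 2-p->3 2-q->10 3-p->3 8-p->9 9-p->9}
[2] R2 @ {0↦8, 1↦9, 2↦0, 3↦7}  ⇒  5 nodes, 4 edges  {1-q->1 2-p->3 2-q->10 3-p->3}
halt: no rule applies after step 2
NF nodes: {0:B, 1:C, 2:B, 3:C, 10:B}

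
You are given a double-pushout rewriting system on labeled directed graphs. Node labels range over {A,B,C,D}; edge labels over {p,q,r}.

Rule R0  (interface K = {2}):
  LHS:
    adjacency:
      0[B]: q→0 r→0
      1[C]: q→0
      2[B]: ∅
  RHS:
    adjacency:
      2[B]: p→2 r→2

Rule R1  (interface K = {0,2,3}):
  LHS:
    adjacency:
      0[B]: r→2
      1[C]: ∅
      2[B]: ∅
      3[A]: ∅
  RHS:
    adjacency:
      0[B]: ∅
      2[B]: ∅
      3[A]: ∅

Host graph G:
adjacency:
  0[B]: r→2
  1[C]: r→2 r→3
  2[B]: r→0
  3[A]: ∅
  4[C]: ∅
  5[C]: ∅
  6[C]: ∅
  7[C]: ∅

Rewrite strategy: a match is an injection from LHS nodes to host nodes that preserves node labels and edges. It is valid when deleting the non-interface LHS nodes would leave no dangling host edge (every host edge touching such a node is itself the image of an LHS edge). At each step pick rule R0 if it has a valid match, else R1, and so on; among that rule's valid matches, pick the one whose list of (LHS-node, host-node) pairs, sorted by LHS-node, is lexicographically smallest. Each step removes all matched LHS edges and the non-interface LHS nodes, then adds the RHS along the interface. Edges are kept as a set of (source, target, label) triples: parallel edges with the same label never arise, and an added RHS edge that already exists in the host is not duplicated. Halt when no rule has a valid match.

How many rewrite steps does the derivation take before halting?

Answer: 2

Rewrite trace:
start.  V:8 E:4  edges: 0-r->2 1-r->2 1-r->3 2-r->0
1. fire R1 via {0↦0, 1↦4, 2↦2, 3↦3}  →  V:7 E:3  edges: 1-r->2 1-r->3 2-r->0
2. fire R1 via {0↦2, 1↦5, 2↦0, 3↦3}  →  V:6 E:2  edges: 1-r->2 1-r->3
final graph: no rule applies after step 2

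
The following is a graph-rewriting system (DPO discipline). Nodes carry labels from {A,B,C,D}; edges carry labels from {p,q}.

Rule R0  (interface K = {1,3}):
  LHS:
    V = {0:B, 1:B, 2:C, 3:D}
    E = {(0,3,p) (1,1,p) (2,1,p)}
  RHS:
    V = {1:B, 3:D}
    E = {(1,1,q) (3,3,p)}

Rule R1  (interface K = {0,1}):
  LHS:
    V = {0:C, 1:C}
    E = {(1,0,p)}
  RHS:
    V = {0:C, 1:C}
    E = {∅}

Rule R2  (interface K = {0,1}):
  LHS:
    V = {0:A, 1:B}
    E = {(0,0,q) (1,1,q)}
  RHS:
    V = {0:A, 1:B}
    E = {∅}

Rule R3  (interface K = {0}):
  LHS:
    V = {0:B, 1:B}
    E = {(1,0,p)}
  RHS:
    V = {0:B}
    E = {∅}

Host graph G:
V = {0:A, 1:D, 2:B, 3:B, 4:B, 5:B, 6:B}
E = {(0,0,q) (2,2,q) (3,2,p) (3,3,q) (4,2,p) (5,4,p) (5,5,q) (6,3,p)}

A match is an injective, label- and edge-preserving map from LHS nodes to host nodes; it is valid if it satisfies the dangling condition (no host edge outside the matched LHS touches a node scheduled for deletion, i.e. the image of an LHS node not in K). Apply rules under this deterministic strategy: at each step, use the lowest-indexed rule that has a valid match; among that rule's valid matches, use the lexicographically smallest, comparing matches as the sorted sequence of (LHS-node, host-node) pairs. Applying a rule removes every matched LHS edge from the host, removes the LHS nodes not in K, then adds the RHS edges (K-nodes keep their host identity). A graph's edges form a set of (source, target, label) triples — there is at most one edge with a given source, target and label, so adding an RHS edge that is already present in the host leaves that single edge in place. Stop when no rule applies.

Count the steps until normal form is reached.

Answer: 2

Derivation:
initial: |V|=7 |E|=8  E = 0-q->0 2-q->2 3-p->2 3-q->3 4-p->2 5-p->4 5-q->5 6-p->3
step 1: apply R2 at {0↦0, 1↦2}  → |V|=7 |E|=6  E = 3-p->2 3-q->3 4-p->2 5-p->4 5-q->5 6-p->3
step 2: apply R3 at {0↦3, 1↦6}  → |V|=6 |E|=5  E = 3-p->2 3-q->3 4-p->2 5-p->4 5-q->5
normal form: no rule applies after step 2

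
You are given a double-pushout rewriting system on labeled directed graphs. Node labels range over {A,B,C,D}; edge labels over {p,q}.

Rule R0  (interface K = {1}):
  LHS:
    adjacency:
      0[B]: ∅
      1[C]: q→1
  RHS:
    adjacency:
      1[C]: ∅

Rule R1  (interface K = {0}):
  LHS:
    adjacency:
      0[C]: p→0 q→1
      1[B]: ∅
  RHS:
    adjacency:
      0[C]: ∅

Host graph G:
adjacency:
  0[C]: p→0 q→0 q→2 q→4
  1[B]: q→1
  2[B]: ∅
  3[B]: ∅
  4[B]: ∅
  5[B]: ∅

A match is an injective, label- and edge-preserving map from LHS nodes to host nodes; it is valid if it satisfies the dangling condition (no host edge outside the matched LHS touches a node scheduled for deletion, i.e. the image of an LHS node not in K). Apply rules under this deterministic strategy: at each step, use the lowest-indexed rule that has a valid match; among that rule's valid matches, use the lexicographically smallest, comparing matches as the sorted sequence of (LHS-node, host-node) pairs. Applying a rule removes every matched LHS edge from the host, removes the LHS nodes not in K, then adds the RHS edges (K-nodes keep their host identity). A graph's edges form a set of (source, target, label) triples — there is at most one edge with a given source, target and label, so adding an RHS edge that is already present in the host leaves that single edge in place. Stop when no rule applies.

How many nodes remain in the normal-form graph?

Answer: 4

Rewrite trace:
initial: |V|=6 |E|=5  E = 0-p->0 0-q->0 0-q->2 0-q->4 1-q->1
step 1: apply R0 at {0↦3, 1↦0}  → |V|=5 |E|=4  E = 0-p->0 0-q->2 0-q->4 1-q->1
step 2: apply R1 at {0↦0, 1↦2}  → |V|=4 |E|=2  E = 0-q->4 1-q->1
normal form: no rule applies after step 2
NF nodes: {0:C, 1:B, 4:B, 5:B}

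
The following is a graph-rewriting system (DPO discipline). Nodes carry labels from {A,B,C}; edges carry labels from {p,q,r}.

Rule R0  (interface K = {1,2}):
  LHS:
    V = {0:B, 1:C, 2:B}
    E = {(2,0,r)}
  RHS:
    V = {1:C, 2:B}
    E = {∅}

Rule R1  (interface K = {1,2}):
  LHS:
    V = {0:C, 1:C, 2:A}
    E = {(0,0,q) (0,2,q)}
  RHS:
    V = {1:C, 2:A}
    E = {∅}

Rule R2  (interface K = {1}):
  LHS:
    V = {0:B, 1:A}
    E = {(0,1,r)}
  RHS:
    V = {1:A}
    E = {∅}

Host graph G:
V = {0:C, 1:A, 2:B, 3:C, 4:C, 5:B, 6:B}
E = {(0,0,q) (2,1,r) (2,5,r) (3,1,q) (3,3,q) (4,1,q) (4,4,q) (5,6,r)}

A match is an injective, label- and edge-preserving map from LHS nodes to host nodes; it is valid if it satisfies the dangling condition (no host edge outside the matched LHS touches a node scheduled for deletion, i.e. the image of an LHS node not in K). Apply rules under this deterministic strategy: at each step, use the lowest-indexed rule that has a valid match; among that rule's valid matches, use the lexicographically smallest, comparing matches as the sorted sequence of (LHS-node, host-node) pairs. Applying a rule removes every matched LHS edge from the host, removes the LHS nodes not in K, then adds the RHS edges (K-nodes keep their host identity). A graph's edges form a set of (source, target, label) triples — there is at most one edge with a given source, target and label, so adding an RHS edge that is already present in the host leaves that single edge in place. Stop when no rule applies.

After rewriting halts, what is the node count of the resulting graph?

Answer: 2

Derivation:
initial: |V|=7 |E|=8  E = 0-q->0 2-r->1 2-r->5 3-q->1 3-q->3 4-q->1 4-q->4 5-r->6
step 1: apply R0 at {0↦6, 1↦0, 2↦5}  → |V|=6 |E|=7  E = 0-q->0 2-r->1 2-r->5 3-q->1 3-q->3 4-q->1 4-q->4
step 2: apply R0 at {0↦5, 1↦0, 2↦2}  → |V|=5 |E|=6  E = 0-q->0 2-r->1 3-q->1 3-q->3 4-q->1 4-q->4
step 3: apply R1 at {0↦3, 1↦0, 2↦1}  → |V|=4 |E|=4  E = 0-q->0 2-r->1 4-q->1 4-q->4
step 4: apply R1 at {0↦4, 1↦0, 2↦1}  → |V|=3 |E|=2  E = 0-q->0 2-r->1
step 5: apply R2 at {0↦2, 1↦1}  → |V|=2 |E|=1  E = 0-q->0
final graph: no rule applies after step 5
NF nodes: {0:C, 1:A}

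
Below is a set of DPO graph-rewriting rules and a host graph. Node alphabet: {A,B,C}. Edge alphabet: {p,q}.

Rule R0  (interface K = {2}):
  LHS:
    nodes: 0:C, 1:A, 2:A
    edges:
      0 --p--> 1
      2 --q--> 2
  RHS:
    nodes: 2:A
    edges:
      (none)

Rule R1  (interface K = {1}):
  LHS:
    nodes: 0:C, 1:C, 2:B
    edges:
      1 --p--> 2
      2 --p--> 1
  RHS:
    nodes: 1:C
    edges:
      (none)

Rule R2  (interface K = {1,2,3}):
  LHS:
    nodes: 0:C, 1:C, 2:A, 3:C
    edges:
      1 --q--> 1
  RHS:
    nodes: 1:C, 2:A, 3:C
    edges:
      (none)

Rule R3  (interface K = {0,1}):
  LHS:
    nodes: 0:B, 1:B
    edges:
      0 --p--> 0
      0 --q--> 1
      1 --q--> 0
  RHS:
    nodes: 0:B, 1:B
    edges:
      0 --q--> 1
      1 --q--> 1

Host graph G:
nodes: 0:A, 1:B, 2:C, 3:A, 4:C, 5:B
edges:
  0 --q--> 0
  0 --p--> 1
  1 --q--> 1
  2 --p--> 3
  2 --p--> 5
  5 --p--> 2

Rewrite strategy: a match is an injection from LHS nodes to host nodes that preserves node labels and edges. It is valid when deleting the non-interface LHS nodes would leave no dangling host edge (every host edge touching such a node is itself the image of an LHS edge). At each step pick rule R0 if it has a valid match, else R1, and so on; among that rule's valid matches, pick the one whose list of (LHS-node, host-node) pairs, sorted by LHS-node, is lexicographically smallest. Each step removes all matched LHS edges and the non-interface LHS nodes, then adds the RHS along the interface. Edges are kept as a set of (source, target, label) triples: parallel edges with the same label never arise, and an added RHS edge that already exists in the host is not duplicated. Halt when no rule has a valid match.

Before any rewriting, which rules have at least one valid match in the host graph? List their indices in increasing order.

R0: no valid match — 1 raw match, all fail dangling condition
R1: 1 valid match — {0↦4, 1↦2, 2↦5}
R2: no valid match — LHS pattern not found
R3: no valid match — LHS pattern not found

Answer: [R1]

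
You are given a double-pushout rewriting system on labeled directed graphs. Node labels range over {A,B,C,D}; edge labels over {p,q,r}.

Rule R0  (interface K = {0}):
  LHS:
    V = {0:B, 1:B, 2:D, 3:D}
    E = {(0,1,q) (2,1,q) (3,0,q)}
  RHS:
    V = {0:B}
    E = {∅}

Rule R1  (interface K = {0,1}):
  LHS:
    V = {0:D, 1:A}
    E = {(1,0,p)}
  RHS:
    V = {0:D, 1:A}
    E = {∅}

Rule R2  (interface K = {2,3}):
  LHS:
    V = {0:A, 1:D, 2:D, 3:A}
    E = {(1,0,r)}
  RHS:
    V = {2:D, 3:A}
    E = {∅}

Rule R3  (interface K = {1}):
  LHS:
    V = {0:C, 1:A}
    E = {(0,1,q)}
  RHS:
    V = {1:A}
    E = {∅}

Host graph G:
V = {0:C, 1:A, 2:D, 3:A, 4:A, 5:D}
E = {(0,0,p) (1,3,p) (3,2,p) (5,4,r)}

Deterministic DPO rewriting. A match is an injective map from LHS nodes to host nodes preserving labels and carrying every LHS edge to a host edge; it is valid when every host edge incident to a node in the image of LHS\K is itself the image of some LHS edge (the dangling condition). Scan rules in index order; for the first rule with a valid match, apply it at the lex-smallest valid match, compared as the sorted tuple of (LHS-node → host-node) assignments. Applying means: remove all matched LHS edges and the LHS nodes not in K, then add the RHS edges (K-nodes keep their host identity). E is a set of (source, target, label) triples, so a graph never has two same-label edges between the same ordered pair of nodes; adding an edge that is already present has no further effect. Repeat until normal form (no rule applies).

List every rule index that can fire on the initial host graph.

Answer: [R1,R2]

Derivation:
R0: no valid match — LHS pattern not found
R1: 1 valid match — {0↦2, 1↦3}
R2: 2 valid matches — {0↦4, 1↦5, 2↦2, 3↦1}, {0↦4, 1↦5, 2↦2, 3↦3}
R3: no valid match — LHS pattern not found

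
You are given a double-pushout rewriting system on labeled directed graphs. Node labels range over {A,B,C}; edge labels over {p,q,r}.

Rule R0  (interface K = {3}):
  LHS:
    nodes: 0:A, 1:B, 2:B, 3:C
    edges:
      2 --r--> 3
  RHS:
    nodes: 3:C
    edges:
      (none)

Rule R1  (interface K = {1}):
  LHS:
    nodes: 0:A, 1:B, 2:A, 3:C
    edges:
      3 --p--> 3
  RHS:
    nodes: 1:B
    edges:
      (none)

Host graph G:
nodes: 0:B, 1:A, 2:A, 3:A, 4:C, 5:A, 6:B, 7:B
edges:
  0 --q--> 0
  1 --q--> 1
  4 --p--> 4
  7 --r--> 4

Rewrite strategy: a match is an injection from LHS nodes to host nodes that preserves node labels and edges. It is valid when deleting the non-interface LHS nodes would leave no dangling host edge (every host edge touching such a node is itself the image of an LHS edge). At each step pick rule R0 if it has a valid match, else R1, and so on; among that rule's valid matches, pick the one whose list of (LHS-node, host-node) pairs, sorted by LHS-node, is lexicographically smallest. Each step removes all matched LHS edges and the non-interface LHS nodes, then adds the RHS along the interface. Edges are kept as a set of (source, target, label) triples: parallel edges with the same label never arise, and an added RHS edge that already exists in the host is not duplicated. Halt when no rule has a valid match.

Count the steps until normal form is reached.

Answer: 2

Derivation:
start.  V:8 E:4  edges: 0-q->0 1-q->1 4-p->4 7-r->4
1. fire R0 via {0↦2, 1↦6, 2↦7, 3↦4}  →  V:5 E:3  edges: 0-q->0 1-q->1 4-p->4
2. fire R1 via {0↦3, 1↦0, 2↦5, 3↦4}  →  V:2 E:2  edges: 0-q->0 1-q->1
halt: no rule applies after step 2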